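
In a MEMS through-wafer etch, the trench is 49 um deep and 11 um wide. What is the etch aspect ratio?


Step 1: AR = depth / width
Step 2: AR = 49 / 11
AR = 4.5


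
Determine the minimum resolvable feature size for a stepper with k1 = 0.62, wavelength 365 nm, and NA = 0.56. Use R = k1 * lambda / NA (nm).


Step 1: Identify values: k1 = 0.62, lambda = 365 nm, NA = 0.56
Step 2: R = k1 * lambda / NA
R = 0.62 * 365 / 0.56
R = 404.1 nm


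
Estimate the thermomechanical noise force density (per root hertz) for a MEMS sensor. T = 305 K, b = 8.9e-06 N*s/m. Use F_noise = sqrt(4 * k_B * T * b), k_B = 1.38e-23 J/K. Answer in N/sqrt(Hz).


Step 1: Compute 4 * k_B * T * b
= 4 * 1.38e-23 * 305 * 8.9e-06
= 1.4984e-25 N^2/Hz
Step 2: F_noise = sqrt(1.4984e-25)
F_noise = 3.87e-13 N/sqrt(Hz)


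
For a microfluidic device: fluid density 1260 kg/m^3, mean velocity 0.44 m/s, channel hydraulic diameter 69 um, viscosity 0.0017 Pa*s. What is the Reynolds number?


Step 1: Convert Dh to meters: Dh = 69e-6 m
Step 2: Re = rho * v * Dh / mu
Re = 1260 * 0.44 * 69e-6 / 0.0017
Re = 22.502


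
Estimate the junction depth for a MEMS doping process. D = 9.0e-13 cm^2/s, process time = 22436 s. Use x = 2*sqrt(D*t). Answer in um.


Step 1: Compute D*t = 9.0e-13 * 22436 = 2.01924e-08 cm^2
Step 2: sqrt(D*t) = 1.421e-04 cm
Step 3: x = 2 * 1.421e-04 cm = 2.842e-04 cm
Step 4: Convert to um (1 cm = 1e4 um): x = 2.842 um


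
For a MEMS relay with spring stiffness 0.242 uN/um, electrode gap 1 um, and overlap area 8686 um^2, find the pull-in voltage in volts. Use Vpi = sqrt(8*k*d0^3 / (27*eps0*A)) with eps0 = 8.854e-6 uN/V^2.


Step 1: Compute numerator: 8 * k * d0^3 = 8 * 0.242 * 1^3 = 1.936
Step 2: Compute denominator: 27 * eps0 * A = 27 * 8.854e-6 * 8686 = 2.076458
Step 3: Vpi = sqrt(1.936 / 2.076458)
Vpi = 0.97 V


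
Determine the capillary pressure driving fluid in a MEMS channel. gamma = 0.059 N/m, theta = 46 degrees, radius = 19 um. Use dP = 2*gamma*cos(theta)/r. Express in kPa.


Step 1: cos(46 deg) = 0.6947
Step 2: Convert r to m: r = 19e-6 m
Step 3: dP = 2 * 0.059 * 0.6947 / 19e-6 = 4314.5 Pa
Step 4: Convert Pa to kPa (divide by 1000).
dP = 4.31 kPa


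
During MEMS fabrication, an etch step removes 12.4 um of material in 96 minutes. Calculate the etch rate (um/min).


Step 1: Etch rate = depth / time
Step 2: rate = 12.4 / 96
rate = 0.129 um/min


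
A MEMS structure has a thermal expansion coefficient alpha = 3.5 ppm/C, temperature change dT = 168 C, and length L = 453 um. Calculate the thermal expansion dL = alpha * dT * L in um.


Step 1: Convert CTE: alpha = 3.5 ppm/C = 3.5e-6 /C
Step 2: dL = 3.5e-6 * 168 * 453
dL = 0.2664 um


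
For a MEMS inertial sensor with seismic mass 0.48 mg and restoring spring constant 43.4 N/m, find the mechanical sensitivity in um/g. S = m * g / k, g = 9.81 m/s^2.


Step 1: Convert mass: m = 0.48 mg = 4.80e-07 kg
Step 2: S = m * g / k = 4.80e-07 * 9.81 / 43.4
Step 3: S = 1.08e-07 m/g
Step 4: Convert to um/g: S = 0.108 um/g


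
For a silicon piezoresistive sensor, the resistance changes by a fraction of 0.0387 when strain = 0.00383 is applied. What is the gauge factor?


Step 1: Identify values.
dR/R = 0.0387, strain = 0.00383
Step 2: GF = (dR/R) / strain = 0.0387 / 0.00383
GF = 10.1


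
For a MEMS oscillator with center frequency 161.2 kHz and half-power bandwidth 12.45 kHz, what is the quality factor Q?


Step 1: Q = f0 / bandwidth
Step 2: Q = 161.2 / 12.45
Q = 12.9


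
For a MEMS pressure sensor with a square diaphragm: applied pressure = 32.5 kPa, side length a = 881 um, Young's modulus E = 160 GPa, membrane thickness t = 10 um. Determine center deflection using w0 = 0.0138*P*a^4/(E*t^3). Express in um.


Step 1: Convert pressure to compatible units (E is in GPa, so P in GPa).
P = 32.5 kPa = 32.5e-6 GPa
Step 2: Compute numerator: 0.0138 * P * a^4.
a^4 = 881^4 = 602425897921
numerator = 0.0138 * 32.5e-6 * 602425897921 = 2.70188e+05
Step 3: Compute denominator: E * t^3 = 160 * 10^3 = 160000
Step 4: w0 = numerator / denominator = 2.70188e+05 / 160000 = 1.6887 um


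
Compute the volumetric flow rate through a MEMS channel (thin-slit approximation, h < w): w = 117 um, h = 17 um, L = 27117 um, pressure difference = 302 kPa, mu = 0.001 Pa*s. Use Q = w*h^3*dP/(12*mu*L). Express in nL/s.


Step 1: Convert all dimensions to SI (meters).
w = 117e-6 m, h = 17e-6 m, L = 27117e-6 m, dP = 302e3 Pa
Step 2: Q = w * h^3 * dP / (12 * mu * L)
Q = 117e-6 * (17e-6)^3 * 302e3 / (12 * 0.001 * 27117e-6) = 5.3347821e-10 m^3/s
Step 3: Convert Q from m^3/s to nL/s (1 m^3 = 1e12 nL, so multiply by 1e12).
Q = 533.478 nL/s


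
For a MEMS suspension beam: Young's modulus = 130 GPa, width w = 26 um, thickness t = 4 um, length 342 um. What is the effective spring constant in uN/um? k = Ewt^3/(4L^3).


Step 1: Convert E to consistent units (1 GPa = 1000 uN/um^2).
E = 130 GPa = 130000 uN/um^2
Step 2: Compute t^3 = 4^3 = 64
Step 3: Compute L^3 = 342^3 = 40001688
Step 4: k = 130000 * 26 * 64 / (4 * 40001688)
k = 1.3519 uN/um


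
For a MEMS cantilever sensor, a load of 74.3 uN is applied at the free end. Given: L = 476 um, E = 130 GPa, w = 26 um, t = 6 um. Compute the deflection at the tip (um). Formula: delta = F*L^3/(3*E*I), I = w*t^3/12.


Step 1: Calculate the second moment of area.
I = w * t^3 / 12 = 26 * 6^3 / 12 = 468.0 um^4
Step 2: Convert E to consistent units (1 GPa = 1000 uN/um^2).
E = 130 GPa = 130000 uN/um^2
Step 3: Calculate tip deflection.
delta = F * L^3 / (3 * E * I)
delta = 74.3 * 476^3 / (3 * 130000 * 468.0)
delta = 43.9035 um


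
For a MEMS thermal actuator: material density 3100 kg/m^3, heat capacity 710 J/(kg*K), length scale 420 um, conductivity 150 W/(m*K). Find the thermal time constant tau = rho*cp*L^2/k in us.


Step 1: Convert L to m: L = 420e-6 m
Step 2: L^2 = (420e-6)^2 = 1.764e-07 m^2
Step 3: tau = 3100 * 710 * 1.764e-07 / 150 = 2.588376e-03 s
Step 4: Convert to microseconds (multiply by 1e6).
tau = 2588.376 us


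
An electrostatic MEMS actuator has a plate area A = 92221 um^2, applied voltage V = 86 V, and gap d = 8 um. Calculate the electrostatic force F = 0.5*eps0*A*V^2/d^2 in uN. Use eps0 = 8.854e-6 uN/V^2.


Step 1: Identify parameters.
eps0 = 8.854e-6 uN/V^2, A = 92221 um^2, V = 86 V, d = 8 um
Step 2: Compute V^2 = 86^2 = 7396
Step 3: Compute d^2 = 8^2 = 64
Step 4: F = 0.5 * 8.854e-6 * 92221 * 7396 / 64
F = 47.18 uN


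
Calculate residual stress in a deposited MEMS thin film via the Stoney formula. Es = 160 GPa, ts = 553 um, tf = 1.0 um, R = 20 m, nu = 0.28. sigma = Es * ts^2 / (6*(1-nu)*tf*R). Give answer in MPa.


Step 1: Compute numerator: Es * ts^2 = 160 * 553^2 = 48929440 (GPa*um^2)
Step 2: Compute denominator (R in um): 6*(1-nu)*tf*R = 6*0.72*1.0*20e6 = 86400000.0 (um^2)
Step 3: sigma (GPa) = 48929440 / 86400000.0 = 5.66313e-01 GPa
Step 4: Convert to MPa (x1000): sigma = 566.3 MPa


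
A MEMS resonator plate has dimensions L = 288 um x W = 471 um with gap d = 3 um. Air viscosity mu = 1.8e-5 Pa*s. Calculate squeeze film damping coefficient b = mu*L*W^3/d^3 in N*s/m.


Step 1: Convert to SI.
L = 288e-6 m, W = 471e-6 m, d = 3e-6 m
Step 2: W^3 = (471e-6)^3 = 1.04e-10 m^3
Step 3: d^3 = (3e-6)^3 = 2.70e-17 m^3
Step 4: b = 1.8e-5 * 288e-6 * 1.04e-10 / 2.70e-17
b = 2.01e-02 N*s/m


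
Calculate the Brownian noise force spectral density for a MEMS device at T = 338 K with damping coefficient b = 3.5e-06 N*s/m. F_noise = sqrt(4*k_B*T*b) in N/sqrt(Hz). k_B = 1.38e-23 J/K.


Step 1: Compute 4 * k_B * T * b
= 4 * 1.38e-23 * 338 * 3.5e-06
= 6.5302e-26 N^2/Hz
Step 2: F_noise = sqrt(6.5302e-26)
F_noise = 2.56e-13 N/sqrt(Hz)


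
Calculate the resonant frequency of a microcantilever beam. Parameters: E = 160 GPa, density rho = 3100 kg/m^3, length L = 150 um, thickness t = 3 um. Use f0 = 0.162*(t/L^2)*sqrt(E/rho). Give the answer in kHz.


Step 1: Convert units to SI.
t_SI = 3e-6 m, L_SI = 150e-6 m
Step 2: Calculate sqrt(E/rho).
sqrt(160e9 / 3100) = 7184.21 m/s
Step 3: Compute f0.
f0 = 0.162 * 3e-6 / (150e-6)^2 * 7184.21 = 155178.9 Hz = 155.18 kHz


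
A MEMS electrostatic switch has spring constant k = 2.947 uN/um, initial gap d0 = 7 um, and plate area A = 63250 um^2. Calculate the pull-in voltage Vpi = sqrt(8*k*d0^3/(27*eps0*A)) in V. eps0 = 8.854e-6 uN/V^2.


Step 1: Compute numerator: 8 * k * d0^3 = 8 * 2.947 * 7^3 = 8086.568
Step 2: Compute denominator: 27 * eps0 * A = 27 * 8.854e-6 * 63250 = 15.120419
Step 3: Vpi = sqrt(8086.568 / 15.120419)
Vpi = 23.13 V


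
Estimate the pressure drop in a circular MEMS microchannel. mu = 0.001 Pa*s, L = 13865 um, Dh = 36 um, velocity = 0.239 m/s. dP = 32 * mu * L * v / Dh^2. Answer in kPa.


Step 1: Convert to SI: L = 13865e-6 m, Dh = 36e-6 m
Step 2: dP = 32 * 0.001 * 13865e-6 * 0.239 / (36e-6)^2
Step 3: dP = 81820.62 Pa
Step 4: Convert to kPa: dP = 81.82 kPa


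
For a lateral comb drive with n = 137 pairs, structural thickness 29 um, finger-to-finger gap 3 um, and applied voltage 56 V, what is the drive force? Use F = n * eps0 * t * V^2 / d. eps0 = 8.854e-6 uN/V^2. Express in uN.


Step 1: Parameters: n=137, eps0=8.854e-6 uN/V^2, t=29 um, V=56 V, d=3 um
Step 2: V^2 = 3136
Step 3: F = 137 * 8.854e-6 * 29 * 3136 / 3
F = 36.772 uN


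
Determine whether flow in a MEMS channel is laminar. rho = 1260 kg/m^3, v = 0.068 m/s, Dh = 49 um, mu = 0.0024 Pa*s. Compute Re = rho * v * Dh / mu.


Step 1: Convert Dh to meters: Dh = 49e-6 m
Step 2: Re = rho * v * Dh / mu
Re = 1260 * 0.068 * 49e-6 / 0.0024
Re = 1.749
Since Re = 1.749 is below ~2300, the flow is laminar.


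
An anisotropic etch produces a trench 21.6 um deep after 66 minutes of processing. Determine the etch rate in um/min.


Step 1: Etch rate = depth / time
Step 2: rate = 21.6 / 66
rate = 0.327 um/min


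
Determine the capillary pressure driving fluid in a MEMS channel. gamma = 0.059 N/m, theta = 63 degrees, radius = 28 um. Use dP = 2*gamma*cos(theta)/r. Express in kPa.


Step 1: cos(63 deg) = 0.454
Step 2: Convert r to m: r = 28e-6 m
Step 3: dP = 2 * 0.059 * 0.454 / 28e-6 = 1913.3 Pa
Step 4: Convert Pa to kPa (divide by 1000).
dP = 1.91 kPa


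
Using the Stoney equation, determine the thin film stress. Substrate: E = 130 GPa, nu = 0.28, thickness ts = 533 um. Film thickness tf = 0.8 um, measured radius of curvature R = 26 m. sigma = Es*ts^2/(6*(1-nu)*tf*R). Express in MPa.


Step 1: Compute numerator: Es * ts^2 = 130 * 533^2 = 36931570 (GPa*um^2)
Step 2: Compute denominator (R in um): 6*(1-nu)*tf*R = 6*0.72*0.8*26e6 = 89856000.0 (um^2)
Step 3: sigma (GPa) = 36931570 / 89856000.0 = 4.11008e-01 GPa
Step 4: Convert to MPa (x1000): sigma = 411.0 MPa


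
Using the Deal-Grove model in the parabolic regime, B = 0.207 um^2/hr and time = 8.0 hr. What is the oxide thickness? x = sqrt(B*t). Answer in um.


Step 1: Compute B*t = 0.207 * 8.0 = 1.656
Step 2: x = sqrt(1.656)
x = 1.287 um


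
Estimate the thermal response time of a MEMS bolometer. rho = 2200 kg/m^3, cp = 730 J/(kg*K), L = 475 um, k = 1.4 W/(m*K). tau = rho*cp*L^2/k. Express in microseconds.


Step 1: Convert L to m: L = 475e-6 m
Step 2: L^2 = (475e-6)^2 = 2.25625e-07 m^2
Step 3: tau = 2200 * 730 * 2.25625e-07 / 1.4 = 2.5882410714e-01 s
Step 4: Convert to microseconds (multiply by 1e6).
tau = 258824.107 us


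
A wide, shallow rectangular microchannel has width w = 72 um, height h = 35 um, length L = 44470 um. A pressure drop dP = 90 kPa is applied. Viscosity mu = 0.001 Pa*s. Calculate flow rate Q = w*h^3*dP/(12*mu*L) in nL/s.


Step 1: Convert all dimensions to SI (meters).
w = 72e-6 m, h = 35e-6 m, L = 44470e-6 m, dP = 90e3 Pa
Step 2: Q = w * h^3 * dP / (12 * mu * L)
Q = 72e-6 * (35e-6)^3 * 90e3 / (12 * 0.001 * 44470e-6) = 5.2063189e-10 m^3/s
Step 3: Convert Q from m^3/s to nL/s (1 m^3 = 1e12 nL, so multiply by 1e12).
Q = 520.632 nL/s


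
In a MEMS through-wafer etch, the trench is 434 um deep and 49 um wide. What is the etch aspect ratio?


Step 1: AR = depth / width
Step 2: AR = 434 / 49
AR = 8.9


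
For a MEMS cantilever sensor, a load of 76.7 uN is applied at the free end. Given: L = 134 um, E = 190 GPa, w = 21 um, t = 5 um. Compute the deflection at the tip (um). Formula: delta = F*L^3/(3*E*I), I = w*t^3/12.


Step 1: Calculate the second moment of area.
I = w * t^3 / 12 = 21 * 5^3 / 12 = 218.75 um^4
Step 2: Convert E to consistent units (1 GPa = 1000 uN/um^2).
E = 190 GPa = 190000 uN/um^2
Step 3: Calculate tip deflection.
delta = F * L^3 / (3 * E * I)
delta = 76.7 * 134^3 / (3 * 190000 * 218.75)
delta = 1.4801 um


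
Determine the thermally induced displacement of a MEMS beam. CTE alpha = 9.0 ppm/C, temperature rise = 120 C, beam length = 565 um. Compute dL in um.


Step 1: Convert CTE: alpha = 9.0 ppm/C = 9.0e-6 /C
Step 2: dL = 9.0e-6 * 120 * 565
dL = 0.6102 um


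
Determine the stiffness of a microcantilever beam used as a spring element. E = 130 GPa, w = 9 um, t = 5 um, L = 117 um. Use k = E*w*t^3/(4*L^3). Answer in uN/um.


Step 1: Convert E to consistent units (1 GPa = 1000 uN/um^2).
E = 130 GPa = 130000 uN/um^2
Step 2: Compute t^3 = 5^3 = 125
Step 3: Compute L^3 = 117^3 = 1601613
Step 4: k = 130000 * 9 * 125 / (4 * 1601613)
k = 22.8285 uN/um


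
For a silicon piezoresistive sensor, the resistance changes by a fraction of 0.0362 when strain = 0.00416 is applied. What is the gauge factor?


Step 1: Identify values.
dR/R = 0.0362, strain = 0.00416
Step 2: GF = (dR/R) / strain = 0.0362 / 0.00416
GF = 8.7


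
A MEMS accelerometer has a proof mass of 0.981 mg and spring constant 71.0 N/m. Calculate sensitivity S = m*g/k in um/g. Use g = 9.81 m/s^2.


Step 1: Convert mass: m = 0.981 mg = 9.81e-07 kg
Step 2: S = m * g / k = 9.81e-07 * 9.81 / 71.0
Step 3: S = 1.36e-07 m/g
Step 4: Convert to um/g: S = 0.136 um/g


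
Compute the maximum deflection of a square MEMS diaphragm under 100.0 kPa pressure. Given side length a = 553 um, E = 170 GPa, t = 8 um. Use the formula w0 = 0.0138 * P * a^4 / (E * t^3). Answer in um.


Step 1: Convert pressure to compatible units (E is in GPa, so P in GPa).
P = 100.0 kPa = 100.0e-6 GPa
Step 2: Compute numerator: 0.0138 * P * a^4.
a^4 = 553^4 = 93519144481
numerator = 0.0138 * 100.0e-6 * 93519144481 = 1.290564e+05
Step 3: Compute denominator: E * t^3 = 170 * 8^3 = 87040
Step 4: w0 = numerator / denominator = 1.290564e+05 / 87040 = 1.4827 um


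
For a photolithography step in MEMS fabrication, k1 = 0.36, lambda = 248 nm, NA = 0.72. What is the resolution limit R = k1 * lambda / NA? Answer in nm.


Step 1: Identify values: k1 = 0.36, lambda = 248 nm, NA = 0.72
Step 2: R = k1 * lambda / NA
R = 0.36 * 248 / 0.72
R = 124.0 nm


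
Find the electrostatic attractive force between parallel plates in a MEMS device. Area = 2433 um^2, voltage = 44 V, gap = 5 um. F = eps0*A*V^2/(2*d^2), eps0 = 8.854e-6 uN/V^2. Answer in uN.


Step 1: Identify parameters.
eps0 = 8.854e-6 uN/V^2, A = 2433 um^2, V = 44 V, d = 5 um
Step 2: Compute V^2 = 44^2 = 1936
Step 3: Compute d^2 = 5^2 = 25
Step 4: F = 0.5 * 8.854e-6 * 2433 * 1936 / 25
F = 0.834 uN


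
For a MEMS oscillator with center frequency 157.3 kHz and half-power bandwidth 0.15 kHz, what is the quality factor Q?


Step 1: Q = f0 / bandwidth
Step 2: Q = 157.3 / 0.15
Q = 1048.7


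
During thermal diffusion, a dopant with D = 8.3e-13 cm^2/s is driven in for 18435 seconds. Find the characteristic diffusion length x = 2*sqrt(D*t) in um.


Step 1: Compute D*t = 8.3e-13 * 18435 = 1.530105e-08 cm^2
Step 2: sqrt(D*t) = 1.23697e-04 cm
Step 3: x = 2 * 1.23697e-04 cm = 2.47394e-04 cm
Step 4: Convert to um (1 cm = 1e4 um): x = 2.474 um


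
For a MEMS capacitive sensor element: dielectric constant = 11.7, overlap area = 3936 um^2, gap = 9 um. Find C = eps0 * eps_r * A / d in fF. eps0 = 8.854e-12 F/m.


Step 1: Convert area to m^2: A = 3936e-12 m^2
Step 2: Convert gap to m: d = 9e-6 m
Step 3: C = eps0 * eps_r * A / d
C = 8.854e-12 * 11.7 * 3936e-12 / 9e-6
Step 4: Convert to fF (multiply by 1e15).
C = 45.3 fF


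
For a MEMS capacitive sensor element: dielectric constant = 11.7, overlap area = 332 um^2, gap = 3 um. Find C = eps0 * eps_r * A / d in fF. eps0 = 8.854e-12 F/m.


Step 1: Convert area to m^2: A = 332e-12 m^2
Step 2: Convert gap to m: d = 3e-6 m
Step 3: C = eps0 * eps_r * A / d
C = 8.854e-12 * 11.7 * 332e-12 / 3e-6
Step 4: Convert to fF (multiply by 1e15).
C = 11.46 fF


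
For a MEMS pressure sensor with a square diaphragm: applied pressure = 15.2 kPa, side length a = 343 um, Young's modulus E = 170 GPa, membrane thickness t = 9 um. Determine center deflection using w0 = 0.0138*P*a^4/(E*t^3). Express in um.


Step 1: Convert pressure to compatible units (E is in GPa, so P in GPa).
P = 15.2 kPa = 15.2e-6 GPa
Step 2: Compute numerator: 0.0138 * P * a^4.
a^4 = 343^4 = 13841287201
numerator = 0.0138 * 15.2e-6 * 13841287201 = 2.9033e+03
Step 3: Compute denominator: E * t^3 = 170 * 9^3 = 123930
Step 4: w0 = numerator / denominator = 2.9033e+03 / 123930 = 0.0234 um


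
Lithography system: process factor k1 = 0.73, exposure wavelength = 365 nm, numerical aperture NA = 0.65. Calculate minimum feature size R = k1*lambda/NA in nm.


Step 1: Identify values: k1 = 0.73, lambda = 365 nm, NA = 0.65
Step 2: R = k1 * lambda / NA
R = 0.73 * 365 / 0.65
R = 409.9 nm


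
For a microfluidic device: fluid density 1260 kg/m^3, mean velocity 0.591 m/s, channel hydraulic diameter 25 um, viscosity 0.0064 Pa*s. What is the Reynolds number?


Step 1: Convert Dh to meters: Dh = 25e-6 m
Step 2: Re = rho * v * Dh / mu
Re = 1260 * 0.591 * 25e-6 / 0.0064
Re = 2.909


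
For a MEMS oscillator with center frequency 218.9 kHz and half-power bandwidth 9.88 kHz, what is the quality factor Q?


Step 1: Q = f0 / bandwidth
Step 2: Q = 218.9 / 9.88
Q = 22.2


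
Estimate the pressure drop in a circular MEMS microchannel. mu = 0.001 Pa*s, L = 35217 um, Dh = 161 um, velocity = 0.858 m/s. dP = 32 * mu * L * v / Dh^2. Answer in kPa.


Step 1: Convert to SI: L = 35217e-6 m, Dh = 161e-6 m
Step 2: dP = 32 * 0.001 * 35217e-6 * 0.858 / (161e-6)^2
Step 3: dP = 37302.49 Pa
Step 4: Convert to kPa: dP = 37.3 kPa


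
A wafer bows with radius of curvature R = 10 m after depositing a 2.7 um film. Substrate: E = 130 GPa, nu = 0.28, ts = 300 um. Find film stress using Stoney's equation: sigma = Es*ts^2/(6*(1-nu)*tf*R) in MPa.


Step 1: Compute numerator: Es * ts^2 = 130 * 300^2 = 11700000 (GPa*um^2)
Step 2: Compute denominator (R in um): 6*(1-nu)*tf*R = 6*0.72*2.7*10e6 = 116640000.0 (um^2)
Step 3: sigma (GPa) = 11700000 / 116640000.0 = 1.00309e-01 GPa
Step 4: Convert to MPa (x1000): sigma = 100.3 MPa


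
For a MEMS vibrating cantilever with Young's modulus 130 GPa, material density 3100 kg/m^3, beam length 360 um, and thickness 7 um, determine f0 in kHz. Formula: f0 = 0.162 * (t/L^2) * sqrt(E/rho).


Step 1: Convert units to SI.
t_SI = 7e-6 m, L_SI = 360e-6 m
Step 2: Calculate sqrt(E/rho).
sqrt(130e9 / 3100) = 6475.76 m/s
Step 3: Compute f0.
f0 = 0.162 * 7e-6 / (360e-6)^2 * 6475.76 = 56662.9 Hz = 56.66 kHz


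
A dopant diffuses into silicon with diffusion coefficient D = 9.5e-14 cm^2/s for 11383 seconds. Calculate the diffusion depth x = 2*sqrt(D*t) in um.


Step 1: Compute D*t = 9.5e-14 * 11383 = 1.081385e-09 cm^2
Step 2: sqrt(D*t) = 3.2884e-05 cm
Step 3: x = 2 * 3.2884e-05 cm = 6.5768e-05 cm
Step 4: Convert to um (1 cm = 1e4 um): x = 0.658 um


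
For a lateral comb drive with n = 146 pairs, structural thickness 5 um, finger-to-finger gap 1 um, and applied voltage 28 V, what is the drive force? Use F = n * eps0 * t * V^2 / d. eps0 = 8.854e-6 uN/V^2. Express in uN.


Step 1: Parameters: n=146, eps0=8.854e-6 uN/V^2, t=5 um, V=28 V, d=1 um
Step 2: V^2 = 784
Step 3: F = 146 * 8.854e-6 * 5 * 784 / 1
F = 5.067 uN


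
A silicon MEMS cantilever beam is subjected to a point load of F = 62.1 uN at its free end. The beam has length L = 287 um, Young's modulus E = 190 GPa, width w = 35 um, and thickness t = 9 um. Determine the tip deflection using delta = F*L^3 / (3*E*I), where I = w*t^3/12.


Step 1: Calculate the second moment of area.
I = w * t^3 / 12 = 35 * 9^3 / 12 = 2126.25 um^4
Step 2: Convert E to consistent units (1 GPa = 1000 uN/um^2).
E = 190 GPa = 190000 uN/um^2
Step 3: Calculate tip deflection.
delta = F * L^3 / (3 * E * I)
delta = 62.1 * 287^3 / (3 * 190000 * 2126.25)
delta = 1.2113 um


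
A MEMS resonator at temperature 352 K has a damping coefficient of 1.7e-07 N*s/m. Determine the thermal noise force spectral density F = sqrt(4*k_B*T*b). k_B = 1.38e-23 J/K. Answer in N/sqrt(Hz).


Step 1: Compute 4 * k_B * T * b
= 4 * 1.38e-23 * 352 * 1.7e-07
= 3.3032e-27 N^2/Hz
Step 2: F_noise = sqrt(3.3032e-27)
F_noise = 5.75e-14 N/sqrt(Hz)


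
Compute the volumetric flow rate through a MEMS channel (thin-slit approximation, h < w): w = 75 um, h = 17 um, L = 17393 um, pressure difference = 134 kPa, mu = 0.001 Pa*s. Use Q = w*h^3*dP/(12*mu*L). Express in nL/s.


Step 1: Convert all dimensions to SI (meters).
w = 75e-6 m, h = 17e-6 m, L = 17393e-6 m, dP = 134e3 Pa
Step 2: Q = w * h^3 * dP / (12 * mu * L)
Q = 75e-6 * (17e-6)^3 * 134e3 / (12 * 0.001 * 17393e-6) = 2.3656859e-10 m^3/s
Step 3: Convert Q from m^3/s to nL/s (1 m^3 = 1e12 nL, so multiply by 1e12).
Q = 236.569 nL/s


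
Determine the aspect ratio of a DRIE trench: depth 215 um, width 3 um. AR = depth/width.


Step 1: AR = depth / width
Step 2: AR = 215 / 3
AR = 71.7


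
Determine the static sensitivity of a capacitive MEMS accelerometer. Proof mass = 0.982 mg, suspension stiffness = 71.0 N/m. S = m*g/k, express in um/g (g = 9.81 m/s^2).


Step 1: Convert mass: m = 0.982 mg = 9.82e-07 kg
Step 2: S = m * g / k = 9.82e-07 * 9.81 / 71.0
Step 3: S = 1.36e-07 m/g
Step 4: Convert to um/g: S = 0.136 um/g


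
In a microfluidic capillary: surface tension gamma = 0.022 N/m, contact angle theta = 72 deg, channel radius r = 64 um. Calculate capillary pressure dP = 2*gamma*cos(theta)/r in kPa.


Step 1: cos(72 deg) = 0.309
Step 2: Convert r to m: r = 64e-6 m
Step 3: dP = 2 * 0.022 * 0.309 / 64e-6 = 212.4 Pa
Step 4: Convert Pa to kPa (divide by 1000).
dP = 0.21 kPa


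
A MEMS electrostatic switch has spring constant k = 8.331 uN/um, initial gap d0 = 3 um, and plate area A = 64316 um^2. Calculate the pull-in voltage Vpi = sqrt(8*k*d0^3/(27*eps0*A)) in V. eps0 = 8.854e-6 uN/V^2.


Step 1: Compute numerator: 8 * k * d0^3 = 8 * 8.331 * 3^3 = 1799.496
Step 2: Compute denominator: 27 * eps0 * A = 27 * 8.854e-6 * 64316 = 15.375254
Step 3: Vpi = sqrt(1799.496 / 15.375254)
Vpi = 10.82 V


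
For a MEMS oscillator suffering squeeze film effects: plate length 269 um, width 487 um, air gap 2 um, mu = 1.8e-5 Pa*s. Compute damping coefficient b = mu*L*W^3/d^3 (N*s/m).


Step 1: Convert to SI.
L = 269e-6 m, W = 487e-6 m, d = 2e-6 m
Step 2: W^3 = (487e-6)^3 = 1.16e-10 m^3
Step 3: d^3 = (2e-6)^3 = 8.00e-18 m^3
Step 4: b = 1.8e-5 * 269e-6 * 1.16e-10 / 8.00e-18
b = 6.99e-02 N*s/m


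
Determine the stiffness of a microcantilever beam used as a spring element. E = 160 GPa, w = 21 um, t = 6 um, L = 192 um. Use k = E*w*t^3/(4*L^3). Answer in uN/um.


Step 1: Convert E to consistent units (1 GPa = 1000 uN/um^2).
E = 160 GPa = 160000 uN/um^2
Step 2: Compute t^3 = 6^3 = 216
Step 3: Compute L^3 = 192^3 = 7077888
Step 4: k = 160000 * 21 * 216 / (4 * 7077888)
k = 25.6348 uN/um


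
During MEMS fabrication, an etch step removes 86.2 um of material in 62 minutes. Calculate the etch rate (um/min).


Step 1: Etch rate = depth / time
Step 2: rate = 86.2 / 62
rate = 1.39 um/min


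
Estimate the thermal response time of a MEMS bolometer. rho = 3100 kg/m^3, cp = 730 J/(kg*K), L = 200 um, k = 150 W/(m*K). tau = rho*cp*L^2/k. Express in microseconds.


Step 1: Convert L to m: L = 200e-6 m
Step 2: L^2 = (200e-6)^2 = 4e-08 m^2
Step 3: tau = 3100 * 730 * 4e-08 / 150 = 6.0346667e-04 s
Step 4: Convert to microseconds (multiply by 1e6).
tau = 603.467 us


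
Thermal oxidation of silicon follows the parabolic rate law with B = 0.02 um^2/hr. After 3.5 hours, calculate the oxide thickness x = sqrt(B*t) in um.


Step 1: Compute B*t = 0.02 * 3.5 = 0.07
Step 2: x = sqrt(0.07)
x = 0.265 um


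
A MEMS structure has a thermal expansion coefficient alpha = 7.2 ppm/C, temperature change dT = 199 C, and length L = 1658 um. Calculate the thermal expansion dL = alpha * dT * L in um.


Step 1: Convert CTE: alpha = 7.2 ppm/C = 7.2e-6 /C
Step 2: dL = 7.2e-6 * 199 * 1658
dL = 2.3756 um


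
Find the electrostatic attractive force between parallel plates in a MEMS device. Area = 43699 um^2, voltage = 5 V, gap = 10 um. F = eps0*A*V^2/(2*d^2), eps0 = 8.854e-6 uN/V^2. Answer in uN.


Step 1: Identify parameters.
eps0 = 8.854e-6 uN/V^2, A = 43699 um^2, V = 5 V, d = 10 um
Step 2: Compute V^2 = 5^2 = 25
Step 3: Compute d^2 = 10^2 = 100
Step 4: F = 0.5 * 8.854e-6 * 43699 * 25 / 100
F = 0.048 uN


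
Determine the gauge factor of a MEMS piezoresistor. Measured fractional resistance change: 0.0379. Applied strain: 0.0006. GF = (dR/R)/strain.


Step 1: Identify values.
dR/R = 0.0379, strain = 0.0006
Step 2: GF = (dR/R) / strain = 0.0379 / 0.0006
GF = 63.2


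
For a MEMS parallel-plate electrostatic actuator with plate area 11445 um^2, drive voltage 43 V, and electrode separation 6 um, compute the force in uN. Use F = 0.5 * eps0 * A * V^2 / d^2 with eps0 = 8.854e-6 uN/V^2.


Step 1: Identify parameters.
eps0 = 8.854e-6 uN/V^2, A = 11445 um^2, V = 43 V, d = 6 um
Step 2: Compute V^2 = 43^2 = 1849
Step 3: Compute d^2 = 6^2 = 36
Step 4: F = 0.5 * 8.854e-6 * 11445 * 1849 / 36
F = 2.602 uN


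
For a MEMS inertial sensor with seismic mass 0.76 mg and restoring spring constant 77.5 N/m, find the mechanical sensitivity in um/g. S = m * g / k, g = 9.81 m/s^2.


Step 1: Convert mass: m = 0.76 mg = 7.60e-07 kg
Step 2: S = m * g / k = 7.60e-07 * 9.81 / 77.5
Step 3: S = 9.62e-08 m/g
Step 4: Convert to um/g: S = 0.096 um/g


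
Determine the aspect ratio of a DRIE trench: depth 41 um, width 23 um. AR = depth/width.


Step 1: AR = depth / width
Step 2: AR = 41 / 23
AR = 1.8


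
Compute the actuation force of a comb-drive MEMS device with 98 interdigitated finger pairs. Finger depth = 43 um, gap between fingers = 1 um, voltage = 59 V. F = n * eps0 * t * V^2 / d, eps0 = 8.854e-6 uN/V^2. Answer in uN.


Step 1: Parameters: n=98, eps0=8.854e-6 uN/V^2, t=43 um, V=59 V, d=1 um
Step 2: V^2 = 3481
Step 3: F = 98 * 8.854e-6 * 43 * 3481 / 1
F = 129.879 uN


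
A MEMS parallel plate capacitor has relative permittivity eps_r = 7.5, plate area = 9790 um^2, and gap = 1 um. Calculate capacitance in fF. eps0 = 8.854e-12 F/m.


Step 1: Convert area to m^2: A = 9790e-12 m^2
Step 2: Convert gap to m: d = 1e-6 m
Step 3: C = eps0 * eps_r * A / d
C = 8.854e-12 * 7.5 * 9790e-12 / 1e-6
Step 4: Convert to fF (multiply by 1e15).
C = 650.1 fF


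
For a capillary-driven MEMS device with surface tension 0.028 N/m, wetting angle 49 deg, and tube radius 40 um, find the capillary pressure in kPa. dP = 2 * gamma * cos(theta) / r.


Step 1: cos(49 deg) = 0.6561
Step 2: Convert r to m: r = 40e-6 m
Step 3: dP = 2 * 0.028 * 0.6561 / 40e-6 = 918.5 Pa
Step 4: Convert Pa to kPa (divide by 1000).
dP = 0.92 kPa


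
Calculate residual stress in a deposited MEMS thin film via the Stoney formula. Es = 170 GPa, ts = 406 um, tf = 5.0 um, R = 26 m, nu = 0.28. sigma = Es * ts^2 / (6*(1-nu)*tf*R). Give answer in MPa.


Step 1: Compute numerator: Es * ts^2 = 170 * 406^2 = 28022120 (GPa*um^2)
Step 2: Compute denominator (R in um): 6*(1-nu)*tf*R = 6*0.72*5.0*26e6 = 561600000.0 (um^2)
Step 3: sigma (GPa) = 28022120 / 561600000.0 = 4.9897e-02 GPa
Step 4: Convert to MPa (x1000): sigma = 49.9 MPa


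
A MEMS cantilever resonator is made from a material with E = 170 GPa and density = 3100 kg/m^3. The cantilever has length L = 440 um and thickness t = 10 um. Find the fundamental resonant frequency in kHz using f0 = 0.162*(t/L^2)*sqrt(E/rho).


Step 1: Convert units to SI.
t_SI = 10e-6 m, L_SI = 440e-6 m
Step 2: Calculate sqrt(E/rho).
sqrt(170e9 / 3100) = 7405.32 m/s
Step 3: Compute f0.
f0 = 0.162 * 10e-6 / (440e-6)^2 * 7405.32 = 61966.0 Hz = 61.97 kHz


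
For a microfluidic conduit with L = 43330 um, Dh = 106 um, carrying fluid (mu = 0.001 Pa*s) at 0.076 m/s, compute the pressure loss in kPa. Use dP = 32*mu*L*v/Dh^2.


Step 1: Convert to SI: L = 43330e-6 m, Dh = 106e-6 m
Step 2: dP = 32 * 0.001 * 43330e-6 * 0.076 / (106e-6)^2
Step 3: dP = 9378.65 Pa
Step 4: Convert to kPa: dP = 9.38 kPa


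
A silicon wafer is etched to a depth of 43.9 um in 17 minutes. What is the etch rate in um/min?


Step 1: Etch rate = depth / time
Step 2: rate = 43.9 / 17
rate = 2.582 um/min


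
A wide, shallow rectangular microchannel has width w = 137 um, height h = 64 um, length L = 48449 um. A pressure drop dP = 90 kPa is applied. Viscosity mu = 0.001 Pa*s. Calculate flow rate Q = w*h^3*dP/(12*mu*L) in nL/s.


Step 1: Convert all dimensions to SI (meters).
w = 137e-6 m, h = 64e-6 m, L = 48449e-6 m, dP = 90e3 Pa
Step 2: Q = w * h^3 * dP / (12 * mu * L)
Q = 137e-6 * (64e-6)^3 * 90e3 / (12 * 0.001 * 48449e-6) = 5.55951537e-09 m^3/s
Step 3: Convert Q from m^3/s to nL/s (1 m^3 = 1e12 nL, so multiply by 1e12).
Q = 5559.515 nL/s


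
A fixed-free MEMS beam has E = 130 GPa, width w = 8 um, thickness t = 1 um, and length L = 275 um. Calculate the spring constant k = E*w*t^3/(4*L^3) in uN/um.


Step 1: Convert E to consistent units (1 GPa = 1000 uN/um^2).
E = 130 GPa = 130000 uN/um^2
Step 2: Compute t^3 = 1^3 = 1
Step 3: Compute L^3 = 275^3 = 20796875
Step 4: k = 130000 * 8 * 1 / (4 * 20796875)
k = 0.0125 uN/um


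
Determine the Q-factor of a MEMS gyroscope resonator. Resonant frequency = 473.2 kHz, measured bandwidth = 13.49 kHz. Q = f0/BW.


Step 1: Q = f0 / bandwidth
Step 2: Q = 473.2 / 13.49
Q = 35.1


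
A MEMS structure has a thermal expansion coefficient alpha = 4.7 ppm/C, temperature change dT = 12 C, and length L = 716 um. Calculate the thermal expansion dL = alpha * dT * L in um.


Step 1: Convert CTE: alpha = 4.7 ppm/C = 4.7e-6 /C
Step 2: dL = 4.7e-6 * 12 * 716
dL = 0.0404 um


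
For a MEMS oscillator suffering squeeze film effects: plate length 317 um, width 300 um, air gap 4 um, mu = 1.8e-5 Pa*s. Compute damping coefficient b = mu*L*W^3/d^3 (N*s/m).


Step 1: Convert to SI.
L = 317e-6 m, W = 300e-6 m, d = 4e-6 m
Step 2: W^3 = (300e-6)^3 = 2.70e-11 m^3
Step 3: d^3 = (4e-6)^3 = 6.40e-17 m^3
Step 4: b = 1.8e-5 * 317e-6 * 2.70e-11 / 6.40e-17
b = 2.41e-03 N*s/m


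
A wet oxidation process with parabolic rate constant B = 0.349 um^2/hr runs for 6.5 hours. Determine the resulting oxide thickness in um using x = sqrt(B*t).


Step 1: Compute B*t = 0.349 * 6.5 = 2.2685
Step 2: x = sqrt(2.2685)
x = 1.506 um


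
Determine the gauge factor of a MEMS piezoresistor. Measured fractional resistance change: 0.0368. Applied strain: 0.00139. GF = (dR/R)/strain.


Step 1: Identify values.
dR/R = 0.0368, strain = 0.00139
Step 2: GF = (dR/R) / strain = 0.0368 / 0.00139
GF = 26.5


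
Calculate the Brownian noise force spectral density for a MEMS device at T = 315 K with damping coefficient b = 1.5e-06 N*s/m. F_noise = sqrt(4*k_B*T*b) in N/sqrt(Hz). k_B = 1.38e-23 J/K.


Step 1: Compute 4 * k_B * T * b
= 4 * 1.38e-23 * 315 * 1.5e-06
= 2.6082e-26 N^2/Hz
Step 2: F_noise = sqrt(2.6082e-26)
F_noise = 1.61e-13 N/sqrt(Hz)


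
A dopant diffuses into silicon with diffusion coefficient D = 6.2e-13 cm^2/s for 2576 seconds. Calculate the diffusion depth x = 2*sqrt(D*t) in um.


Step 1: Compute D*t = 6.2e-13 * 2576 = 1.59712e-09 cm^2
Step 2: sqrt(D*t) = 3.9964e-05 cm
Step 3: x = 2 * 3.9964e-05 cm = 7.9928e-05 cm
Step 4: Convert to um (1 cm = 1e4 um): x = 0.799 um


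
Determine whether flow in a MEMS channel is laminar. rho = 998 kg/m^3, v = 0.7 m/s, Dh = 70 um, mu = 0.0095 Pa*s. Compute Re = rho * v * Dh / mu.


Step 1: Convert Dh to meters: Dh = 70e-6 m
Step 2: Re = rho * v * Dh / mu
Re = 998 * 0.7 * 70e-6 / 0.0095
Re = 5.148
Since Re = 5.148 is below ~2300, the flow is laminar.


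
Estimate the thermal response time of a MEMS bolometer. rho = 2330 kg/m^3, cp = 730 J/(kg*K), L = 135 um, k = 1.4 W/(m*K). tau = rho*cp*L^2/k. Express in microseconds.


Step 1: Convert L to m: L = 135e-6 m
Step 2: L^2 = (135e-6)^2 = 1.8225e-08 m^2
Step 3: tau = 2330 * 730 * 1.8225e-08 / 1.4 = 2.214207321e-02 s
Step 4: Convert to microseconds (multiply by 1e6).
tau = 22142.073 us


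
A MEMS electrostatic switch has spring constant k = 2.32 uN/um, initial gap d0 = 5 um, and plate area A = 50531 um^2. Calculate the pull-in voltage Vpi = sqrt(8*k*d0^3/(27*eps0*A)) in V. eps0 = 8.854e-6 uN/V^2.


Step 1: Compute numerator: 8 * k * d0^3 = 8 * 2.32 * 5^3 = 2320.0
Step 2: Compute denominator: 27 * eps0 * A = 27 * 8.854e-6 * 50531 = 12.07984
Step 3: Vpi = sqrt(2320.0 / 12.07984)
Vpi = 13.86 V


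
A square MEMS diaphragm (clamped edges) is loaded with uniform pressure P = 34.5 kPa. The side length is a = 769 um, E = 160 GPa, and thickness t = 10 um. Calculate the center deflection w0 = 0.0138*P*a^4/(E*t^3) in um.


Step 1: Convert pressure to compatible units (E is in GPa, so P in GPa).
P = 34.5 kPa = 34.5e-6 GPa
Step 2: Compute numerator: 0.0138 * P * a^4.
a^4 = 769^4 = 349707832321
numerator = 0.0138 * 34.5e-6 * 349707832321 = 1.664959e+05
Step 3: Compute denominator: E * t^3 = 160 * 10^3 = 160000
Step 4: w0 = numerator / denominator = 1.664959e+05 / 160000 = 1.0406 um


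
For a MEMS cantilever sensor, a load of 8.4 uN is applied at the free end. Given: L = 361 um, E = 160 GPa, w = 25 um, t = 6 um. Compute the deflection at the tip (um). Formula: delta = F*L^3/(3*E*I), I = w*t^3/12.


Step 1: Calculate the second moment of area.
I = w * t^3 / 12 = 25 * 6^3 / 12 = 450.0 um^4
Step 2: Convert E to consistent units (1 GPa = 1000 uN/um^2).
E = 160 GPa = 160000 uN/um^2
Step 3: Calculate tip deflection.
delta = F * L^3 / (3 * E * I)
delta = 8.4 * 361^3 / (3 * 160000 * 450.0)
delta = 1.8296 um


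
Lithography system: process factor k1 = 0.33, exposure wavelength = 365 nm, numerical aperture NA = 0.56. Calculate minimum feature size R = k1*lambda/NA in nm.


Step 1: Identify values: k1 = 0.33, lambda = 365 nm, NA = 0.56
Step 2: R = k1 * lambda / NA
R = 0.33 * 365 / 0.56
R = 215.1 nm


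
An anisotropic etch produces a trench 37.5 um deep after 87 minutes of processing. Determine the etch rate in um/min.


Step 1: Etch rate = depth / time
Step 2: rate = 37.5 / 87
rate = 0.431 um/min


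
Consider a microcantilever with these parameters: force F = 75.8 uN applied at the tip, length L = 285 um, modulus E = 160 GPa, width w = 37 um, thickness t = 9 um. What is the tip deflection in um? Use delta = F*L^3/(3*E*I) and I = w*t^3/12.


Step 1: Calculate the second moment of area.
I = w * t^3 / 12 = 37 * 9^3 / 12 = 2247.75 um^4
Step 2: Convert E to consistent units (1 GPa = 1000 uN/um^2).
E = 160 GPa = 160000 uN/um^2
Step 3: Calculate tip deflection.
delta = F * L^3 / (3 * E * I)
delta = 75.8 * 285^3 / (3 * 160000 * 2247.75)
delta = 1.6264 um


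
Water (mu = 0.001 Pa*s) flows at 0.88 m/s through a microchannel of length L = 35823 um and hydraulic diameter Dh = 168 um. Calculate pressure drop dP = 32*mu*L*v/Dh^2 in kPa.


Step 1: Convert to SI: L = 35823e-6 m, Dh = 168e-6 m
Step 2: dP = 32 * 0.001 * 35823e-6 * 0.88 / (168e-6)^2
Step 3: dP = 35741.77 Pa
Step 4: Convert to kPa: dP = 35.74 kPa


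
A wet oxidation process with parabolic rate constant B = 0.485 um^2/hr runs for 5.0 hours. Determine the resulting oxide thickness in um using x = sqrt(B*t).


Step 1: Compute B*t = 0.485 * 5.0 = 2.425
Step 2: x = sqrt(2.425)
x = 1.557 um


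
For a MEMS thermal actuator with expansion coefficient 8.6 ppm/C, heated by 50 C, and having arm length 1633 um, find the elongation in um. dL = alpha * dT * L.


Step 1: Convert CTE: alpha = 8.6 ppm/C = 8.6e-6 /C
Step 2: dL = 8.6e-6 * 50 * 1633
dL = 0.7022 um


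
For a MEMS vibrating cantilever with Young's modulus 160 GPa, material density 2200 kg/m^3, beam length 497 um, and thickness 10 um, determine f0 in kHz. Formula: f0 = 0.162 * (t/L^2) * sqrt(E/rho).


Step 1: Convert units to SI.
t_SI = 10e-6 m, L_SI = 497e-6 m
Step 2: Calculate sqrt(E/rho).
sqrt(160e9 / 2200) = 8528.03 m/s
Step 3: Compute f0.
f0 = 0.162 * 10e-6 / (497e-6)^2 * 8528.03 = 55930.8 Hz = 55.93 kHz


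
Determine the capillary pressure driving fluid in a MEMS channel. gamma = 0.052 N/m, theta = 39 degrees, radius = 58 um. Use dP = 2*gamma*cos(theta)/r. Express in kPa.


Step 1: cos(39 deg) = 0.7771
Step 2: Convert r to m: r = 58e-6 m
Step 3: dP = 2 * 0.052 * 0.7771 / 58e-6 = 1393.4 Pa
Step 4: Convert Pa to kPa (divide by 1000).
dP = 1.39 kPa


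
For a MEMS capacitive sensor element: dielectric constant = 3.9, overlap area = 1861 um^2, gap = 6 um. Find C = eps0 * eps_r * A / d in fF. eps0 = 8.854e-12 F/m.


Step 1: Convert area to m^2: A = 1861e-12 m^2
Step 2: Convert gap to m: d = 6e-6 m
Step 3: C = eps0 * eps_r * A / d
C = 8.854e-12 * 3.9 * 1861e-12 / 6e-6
Step 4: Convert to fF (multiply by 1e15).
C = 10.71 fF


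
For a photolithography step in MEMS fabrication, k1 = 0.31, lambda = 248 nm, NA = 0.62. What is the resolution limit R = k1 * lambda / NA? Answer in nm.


Step 1: Identify values: k1 = 0.31, lambda = 248 nm, NA = 0.62
Step 2: R = k1 * lambda / NA
R = 0.31 * 248 / 0.62
R = 124.0 nm


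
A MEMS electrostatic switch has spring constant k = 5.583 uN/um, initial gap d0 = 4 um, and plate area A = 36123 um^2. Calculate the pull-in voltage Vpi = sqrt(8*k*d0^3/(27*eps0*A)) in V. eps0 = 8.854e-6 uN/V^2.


Step 1: Compute numerator: 8 * k * d0^3 = 8 * 5.583 * 4^3 = 2858.496
Step 2: Compute denominator: 27 * eps0 * A = 27 * 8.854e-6 * 36123 = 8.635492
Step 3: Vpi = sqrt(2858.496 / 8.635492)
Vpi = 18.19 V


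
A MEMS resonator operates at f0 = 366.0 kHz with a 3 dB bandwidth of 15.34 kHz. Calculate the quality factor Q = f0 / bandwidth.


Step 1: Q = f0 / bandwidth
Step 2: Q = 366.0 / 15.34
Q = 23.9


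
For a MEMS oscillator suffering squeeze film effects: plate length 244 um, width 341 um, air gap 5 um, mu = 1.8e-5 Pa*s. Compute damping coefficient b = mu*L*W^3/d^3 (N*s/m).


Step 1: Convert to SI.
L = 244e-6 m, W = 341e-6 m, d = 5e-6 m
Step 2: W^3 = (341e-6)^3 = 3.97e-11 m^3
Step 3: d^3 = (5e-6)^3 = 1.25e-16 m^3
Step 4: b = 1.8e-5 * 244e-6 * 3.97e-11 / 1.25e-16
b = 1.39e-03 N*s/m


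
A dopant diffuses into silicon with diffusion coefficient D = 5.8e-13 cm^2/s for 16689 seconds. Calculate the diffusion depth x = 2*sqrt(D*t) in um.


Step 1: Compute D*t = 5.8e-13 * 16689 = 9.67962e-09 cm^2
Step 2: sqrt(D*t) = 9.83851e-05 cm
Step 3: x = 2 * 9.83851e-05 cm = 1.967702e-04 cm
Step 4: Convert to um (1 cm = 1e4 um): x = 1.968 um


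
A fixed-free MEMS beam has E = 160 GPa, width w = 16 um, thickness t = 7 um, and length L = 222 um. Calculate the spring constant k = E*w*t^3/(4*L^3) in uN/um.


Step 1: Convert E to consistent units (1 GPa = 1000 uN/um^2).
E = 160 GPa = 160000 uN/um^2
Step 2: Compute t^3 = 7^3 = 343
Step 3: Compute L^3 = 222^3 = 10941048
Step 4: k = 160000 * 16 * 343 / (4 * 10941048)
k = 20.0639 uN/um


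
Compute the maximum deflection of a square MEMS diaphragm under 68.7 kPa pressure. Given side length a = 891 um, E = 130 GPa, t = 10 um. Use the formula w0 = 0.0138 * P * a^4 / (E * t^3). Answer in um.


Step 1: Convert pressure to compatible units (E is in GPa, so P in GPa).
P = 68.7 kPa = 68.7e-6 GPa
Step 2: Compute numerator: 0.0138 * P * a^4.
a^4 = 891^4 = 630247042161
numerator = 0.0138 * 68.7e-6 * 630247042161 = 5.97512e+05
Step 3: Compute denominator: E * t^3 = 130 * 10^3 = 130000
Step 4: w0 = numerator / denominator = 5.97512e+05 / 130000 = 4.5962 um


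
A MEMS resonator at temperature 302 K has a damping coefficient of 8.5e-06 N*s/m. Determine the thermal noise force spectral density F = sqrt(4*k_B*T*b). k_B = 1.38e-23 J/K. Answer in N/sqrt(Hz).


Step 1: Compute 4 * k_B * T * b
= 4 * 1.38e-23 * 302 * 8.5e-06
= 1.4170e-25 N^2/Hz
Step 2: F_noise = sqrt(1.4170e-25)
F_noise = 3.76e-13 N/sqrt(Hz)
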